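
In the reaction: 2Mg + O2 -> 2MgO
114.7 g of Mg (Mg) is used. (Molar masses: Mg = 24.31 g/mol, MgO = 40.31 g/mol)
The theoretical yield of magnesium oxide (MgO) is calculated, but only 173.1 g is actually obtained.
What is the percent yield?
Moles of Mg = 114.7 g ÷ 24.31 g/mol = 4.71822 mol
Mole ratio: 2 mol MgO / 2 mol Mg
Moles of MgO = 4.71822 × (2/2) = 4.71822 mol
Theoretical yield = 4.71822 mol × 40.31 g/mol = 190.19 g
Actual yield = 173.1 g
Percent yield = (173.1 / 190.19) × 100% = 91.0%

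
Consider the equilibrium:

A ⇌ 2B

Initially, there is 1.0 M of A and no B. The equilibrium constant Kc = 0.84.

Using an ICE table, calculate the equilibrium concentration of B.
[B] = 0.730 M

ICE: [A] = 1.0 − x, [B] = 2x.
Kc = (2x)²/(1.0 − x) = 0.84 ⇒ 4x² + 0.84x − 0.84 = 0.
x = (−0.84 + √(0.84² + 4·4·0.84))/(2·4) = (−0.84 + √14.146)/8 = 0.36513.
[B] = 2x = 0.730 M.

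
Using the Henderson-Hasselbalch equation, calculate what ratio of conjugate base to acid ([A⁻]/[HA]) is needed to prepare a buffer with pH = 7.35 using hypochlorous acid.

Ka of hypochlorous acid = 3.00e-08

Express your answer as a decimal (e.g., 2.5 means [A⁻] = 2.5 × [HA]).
[A⁻]/[HA] = 0.672

pKa = −log(3.00e-08) = 7.5229. pH = pKa + log([A⁻]/[HA]). 7.35 = 7.5229 + log(ratio). log(ratio) = 7.35 − 7.5229 = -0.1729. ratio = 10^(-0.1729) = 0.672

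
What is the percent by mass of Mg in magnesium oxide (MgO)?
Mass of Mg in formula = 24.31 × 1 = 24.31 g/mol
Molar mass = 40.31 g/mol
% Mg = (24.31/40.31) × 100% = 60.31%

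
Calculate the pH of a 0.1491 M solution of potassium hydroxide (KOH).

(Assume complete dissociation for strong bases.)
pH = 13.17

[OH⁻] = 0.1491 M for strong base. pOH = -log[OH⁻] = 0.83, pH = 14 - pOH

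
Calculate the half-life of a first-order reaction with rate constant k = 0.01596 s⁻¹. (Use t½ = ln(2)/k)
43.43 s

t½ = ln(2)/k = 0.6931/0.01596 = 43.43 s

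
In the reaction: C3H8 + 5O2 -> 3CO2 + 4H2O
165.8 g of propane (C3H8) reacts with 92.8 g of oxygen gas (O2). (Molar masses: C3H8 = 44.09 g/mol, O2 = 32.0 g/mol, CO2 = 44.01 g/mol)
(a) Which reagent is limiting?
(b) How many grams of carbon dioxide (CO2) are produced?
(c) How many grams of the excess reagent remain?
(a) O2, (b) 76.58 g, (c) 140.2 g

Moles of C3H8 = 165.8 g ÷ 44.09 g/mol = 3.76049 mol
Moles of O2 = 92.8 g ÷ 32.0 g/mol = 2.9 mol
Moles ÷ coefficient: C3H8: 3.76049/1 = 3.76, O2: 2.9/5 = 0.58
(a) O2 has the smaller value, so O2 is the limiting reagent.
(b) Moles of CO2 = 2.9 mol O2 × (3/5) = 1.74 mol; mass = 1.74 mol × 44.01 g/mol = 76.58 g
(c) C3H8 consumed = 2.9 × (1/5) = 0.58 mol; remaining = 3.76049 − 0.58 = 3.18049 mol; mass = 3.18049 mol × 44.09 g/mol = 140.2 g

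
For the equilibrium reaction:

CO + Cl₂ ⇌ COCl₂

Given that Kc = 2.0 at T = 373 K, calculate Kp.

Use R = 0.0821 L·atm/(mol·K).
K_p = 0.0653

Δn = (moles gaseous products) − (moles gaseous reactants) = -1
T = 373 K; RT = 0.0821 × 373 = 30.6233
Kp = Kc·(RT)^Δn = 2.0 × (30.6233)^-1 = 2.0 × 0.0326549 = 0.0653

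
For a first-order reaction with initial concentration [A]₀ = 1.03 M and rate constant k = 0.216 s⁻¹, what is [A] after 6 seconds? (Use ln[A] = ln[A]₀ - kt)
0.2818 M

ln[A] = ln[A]₀ - k·t = ln(1.03) - (0.216)·(6) = 0.0296 - 1.2960 = -1.2664
[A] = e^(-1.2664) = 0.2818 M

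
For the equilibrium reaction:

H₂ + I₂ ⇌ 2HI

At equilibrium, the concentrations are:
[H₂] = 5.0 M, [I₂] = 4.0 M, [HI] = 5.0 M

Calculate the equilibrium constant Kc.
K_c = 1.2500

Kc = ([HI]^2) / ([H₂] × [I₂])
   = ((5.0)^2) / ((5.0)·(4.0))
   = 25 / 20 = 1.2500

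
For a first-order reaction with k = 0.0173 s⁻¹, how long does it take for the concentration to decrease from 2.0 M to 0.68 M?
62.36 s

From ln[A] = ln[A]₀ - k·t: t = ln([A]₀/[A])/k = ln(2.0/0.68)/0.0173 = ln(2.9412)/0.0173 = 1.0788/0.0173 = 62.36 s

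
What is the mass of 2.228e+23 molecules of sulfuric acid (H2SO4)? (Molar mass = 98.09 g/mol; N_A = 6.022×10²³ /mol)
Moles = 2.228e+23 ÷ 6.022×10²³ = 0.369977 mol
Mass = 0.369977 mol × 98.09 g/mol = 36.29 g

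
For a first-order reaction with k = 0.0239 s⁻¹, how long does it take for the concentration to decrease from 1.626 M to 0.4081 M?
57.84 s

From ln[A] = ln[A]₀ - k·t: t = ln([A]₀/[A])/k = ln(1.626/0.4081)/0.0239 = ln(3.9843)/0.0239 = 1.3824/0.0239 = 57.84 s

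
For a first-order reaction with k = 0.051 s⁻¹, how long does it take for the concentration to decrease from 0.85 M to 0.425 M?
13.59 s

From ln[A] = ln[A]₀ - k·t: t = ln([A]₀/[A])/k = ln(0.85/0.425)/0.051 = ln(2.0000)/0.051 = 0.6931/0.051 = 13.59 s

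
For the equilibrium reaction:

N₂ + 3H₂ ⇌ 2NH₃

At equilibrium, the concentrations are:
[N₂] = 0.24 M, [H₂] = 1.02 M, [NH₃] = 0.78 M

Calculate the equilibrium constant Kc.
K_c = 2.3888

Kc = ([NH₃]^2) / ([N₂] × [H₂]^3)
   = ((0.78)^2) / ((0.24)·(1.02)^3)
   = 0.6084 / 0.25469 = 2.3888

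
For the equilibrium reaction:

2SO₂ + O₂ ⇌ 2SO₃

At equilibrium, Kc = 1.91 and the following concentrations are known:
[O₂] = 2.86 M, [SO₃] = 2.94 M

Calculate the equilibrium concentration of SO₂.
[SO₂] = 1.2579 M

Kc = ([SO₃]^2) / ([SO₂]^2 × [O₂]) = 1.91
[SO₂]^2 = (product terms)/(Kc · other reactant terms) = 8.6436 / (1.91 · 2.86) = 1.5823
[SO₂] = (1.5823)^(1/2) = 1.2579 M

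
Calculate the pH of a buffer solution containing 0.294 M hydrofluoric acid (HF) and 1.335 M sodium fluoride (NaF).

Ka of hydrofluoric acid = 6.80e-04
pH = 3.82

pKa = -log(6.80e-04) = 3.17. pH = pKa + log([A⁻]/[HA]) = 3.17 + log(1.335/0.294)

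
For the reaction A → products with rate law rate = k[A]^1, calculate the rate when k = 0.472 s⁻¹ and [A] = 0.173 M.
0.08166 M/s

rate = k·[A]^1 = 0.472·(0.173)^1 = 0.472·0.173 = 0.08166 M/s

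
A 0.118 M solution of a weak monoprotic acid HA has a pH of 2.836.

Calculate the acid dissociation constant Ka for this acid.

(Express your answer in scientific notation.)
K_a = 1.83e-05

[H⁺] = 10^(−pH) = 10^(−2.836) = 1.459e-03 M. For HA ⇌ H⁺ + A⁻, Ka = x²/(C − x) = (1.459e-03)²/(0.118 − 1.459e-03) = 1.83e-05.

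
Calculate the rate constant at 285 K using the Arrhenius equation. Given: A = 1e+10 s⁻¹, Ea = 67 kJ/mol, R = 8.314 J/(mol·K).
5.25e-03 s⁻¹

k = A·exp(-Ea/(R·T)) = 1e+10·exp(-67000/(8.314·285)) = 1e+10·exp(-28.2761) = 1e+10·5.2461e-13 = 5.25e-03 s⁻¹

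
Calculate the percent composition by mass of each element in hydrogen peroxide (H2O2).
H: 5.93%, O: 94.06%

Molar mass of H2O2 = 34.02 g/mol
% H = (2 × 1.008) / 34.02 × 100% = 2.016 / 34.02 × 100% = 5.93%
% O = (2 × 16.0) / 34.02 × 100% = 32 / 34.02 × 100% = 94.06%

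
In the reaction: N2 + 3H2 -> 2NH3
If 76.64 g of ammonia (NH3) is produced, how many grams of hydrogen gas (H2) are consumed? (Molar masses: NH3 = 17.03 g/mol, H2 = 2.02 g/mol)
Moles of NH3 = 76.64 g ÷ 17.03 g/mol = 4.50029 mol
Mole ratio: 3 mol H2 / 2 mol NH3
Moles of H2 = 4.50029 × (3/2) = 6.75044 mol
Mass of H2 = 6.75044 mol × 2.02 g/mol = 13.64 g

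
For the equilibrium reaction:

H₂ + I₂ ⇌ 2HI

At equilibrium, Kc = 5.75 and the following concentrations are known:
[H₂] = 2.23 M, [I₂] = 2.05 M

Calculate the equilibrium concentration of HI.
[HI] = 5.1270 M

Kc = ([HI]^2) / ([H₂] × [I₂]) = 5.75
[HI]^2 = Kc · (reactant terms)/(other product terms) = 5.75 · 4.5715 / 1 = 26.286
[HI] = (26.286)^(1/2) = 5.1270 M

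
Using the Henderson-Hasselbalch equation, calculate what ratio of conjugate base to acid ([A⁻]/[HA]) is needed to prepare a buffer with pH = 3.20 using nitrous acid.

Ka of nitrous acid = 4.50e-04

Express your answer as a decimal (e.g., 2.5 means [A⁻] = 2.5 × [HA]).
[A⁻]/[HA] = 0.713

pKa = −log(4.50e-04) = 3.3468. pH = pKa + log([A⁻]/[HA]). 3.20 = 3.3468 + log(ratio). log(ratio) = 3.20 − 3.3468 = -0.1468. ratio = 10^(-0.1468) = 0.713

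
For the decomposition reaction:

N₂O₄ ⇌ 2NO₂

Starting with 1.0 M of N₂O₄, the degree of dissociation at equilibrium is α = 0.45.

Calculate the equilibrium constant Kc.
K_c = 1.4727

x = α·[A]₀ = 0.45 × 1.0 = 0.45 M dissociated.
At eq: [N₂O₄] = 1.0 − 0.45 = 0.55 M; [NO₂] = 2x = 0.9 M.
Kc = [NO₂]²/[N₂O₄] = (0.9)²/0.55 = 1.473.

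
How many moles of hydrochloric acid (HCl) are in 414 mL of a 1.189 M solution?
Moles = Molarity × Volume (L)
Moles = 1.189 M × 0.414 L = 0.4922 mol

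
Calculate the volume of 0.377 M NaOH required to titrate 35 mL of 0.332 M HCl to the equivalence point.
V_{base} = 30.8 mL

At equivalence: moles acid = moles base.
moles HCl = 0.332 M × 0.035 L = 0.01162 mol
V_NaOH = 0.01162 mol ÷ 0.377 M = 0.03082 L = 30.8 mL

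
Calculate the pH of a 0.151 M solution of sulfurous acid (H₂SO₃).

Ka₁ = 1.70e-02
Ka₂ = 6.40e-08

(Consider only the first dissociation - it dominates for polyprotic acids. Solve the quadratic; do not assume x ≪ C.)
pH = 1.37

x² + Ka₁·x − Ka₁·C = 0 with Ka₁ = 1.70e-02, C = 0.151.
x = (−Ka₁ + √(Ka₁² + 4·Ka₁·C))/2 = 4.2874e-02 M, so pH = 1.37.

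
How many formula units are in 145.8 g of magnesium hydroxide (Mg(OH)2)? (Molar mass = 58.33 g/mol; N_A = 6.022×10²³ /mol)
Moles = 145.8 g ÷ 58.33 g/mol = 2.49957 mol
Formula units = 2.49957 mol × 6.022×10²³ /mol = 1.505e+24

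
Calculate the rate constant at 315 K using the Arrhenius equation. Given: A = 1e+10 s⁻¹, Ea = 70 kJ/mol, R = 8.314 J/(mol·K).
2.47e-02 s⁻¹

k = A·exp(-Ea/(R·T)) = 1e+10·exp(-70000/(8.314·315)) = 1e+10·exp(-26.7287) = 1e+10·2.4654e-12 = 2.47e-02 s⁻¹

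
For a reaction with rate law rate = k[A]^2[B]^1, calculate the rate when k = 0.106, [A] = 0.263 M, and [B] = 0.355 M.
0.002603 M/s

rate = k·[A]^2·[B]^1 = 0.106·(0.263)^2·(0.355)^1 = 0.106·0.069169·0.355 = 0.002603 M/s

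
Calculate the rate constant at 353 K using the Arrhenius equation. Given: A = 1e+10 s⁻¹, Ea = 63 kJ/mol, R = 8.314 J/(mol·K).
4.76e+00 s⁻¹

k = A·exp(-Ea/(R·T)) = 1e+10·exp(-63000/(8.314·353)) = 1e+10·exp(-21.4662) = 1e+10·4.7570e-10 = 4.76e+00 s⁻¹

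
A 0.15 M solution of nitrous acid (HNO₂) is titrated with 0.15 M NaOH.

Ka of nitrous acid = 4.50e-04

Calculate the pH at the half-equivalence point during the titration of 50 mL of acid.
pH = pKa = 3.35

At the half-equivalence point, [HA] = [A⁻], so by Henderson–Hasselbalch pH = pKa + log(1) = pKa.
pKa = −log(4.50e-04) = 3.35.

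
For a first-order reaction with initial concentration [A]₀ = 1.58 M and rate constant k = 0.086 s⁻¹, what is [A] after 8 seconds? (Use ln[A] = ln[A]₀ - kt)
0.7941 M

ln[A] = ln[A]₀ - k·t = ln(1.58) - (0.086)·(8) = 0.4574 - 0.6880 = -0.2306
[A] = e^(-0.2306) = 0.7941 M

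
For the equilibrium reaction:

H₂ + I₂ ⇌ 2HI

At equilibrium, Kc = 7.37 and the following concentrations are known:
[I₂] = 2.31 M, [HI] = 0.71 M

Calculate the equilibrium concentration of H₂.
[H₂] = 0.0296 M

Kc = ([HI]^2) / ([H₂] × [I₂]) = 7.37
[H₂]^1 = (product terms)/(Kc · other reactant terms) = 0.5041 / (7.37 · 2.31) = 0.02961
[H₂] = 0.0296 M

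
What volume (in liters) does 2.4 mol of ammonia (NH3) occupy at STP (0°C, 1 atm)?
At STP, 1 mol of gas occupies 22.4 L
Volume = 2.4 mol × 22.4 L/mol = 53.76 L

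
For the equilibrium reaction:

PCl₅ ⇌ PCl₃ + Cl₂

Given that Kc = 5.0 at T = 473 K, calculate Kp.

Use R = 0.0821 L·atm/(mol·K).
K_p = 194.1665

Δn = (moles gaseous products) − (moles gaseous reactants) = 1
T = 473 K; RT = 0.0821 × 473 = 38.8333
Kp = Kc·(RT)^Δn = 5.0 × (38.8333)^1 = 5.0 × 38.8333 = 194.1665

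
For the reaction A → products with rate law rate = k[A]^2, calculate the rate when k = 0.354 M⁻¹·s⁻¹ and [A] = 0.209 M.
0.01546 M/s

rate = k·[A]^2 = 0.354·(0.209)^2 = 0.354·0.043681 = 0.01546 M/s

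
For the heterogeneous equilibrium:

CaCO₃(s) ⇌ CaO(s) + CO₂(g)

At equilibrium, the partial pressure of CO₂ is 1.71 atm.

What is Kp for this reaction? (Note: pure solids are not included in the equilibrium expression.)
K_p = 1.71

Solids (CaCO₃, CaO) have activity 1 and are excluded.
Kp = P(CO₂) = 1.71.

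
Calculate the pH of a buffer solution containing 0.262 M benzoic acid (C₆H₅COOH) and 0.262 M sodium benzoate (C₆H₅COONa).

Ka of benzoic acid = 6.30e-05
pH = 4.20

pKa = -log(6.30e-05) = 4.20. pH = pKa + log([A⁻]/[HA]) = 4.20 + log(0.262/0.262)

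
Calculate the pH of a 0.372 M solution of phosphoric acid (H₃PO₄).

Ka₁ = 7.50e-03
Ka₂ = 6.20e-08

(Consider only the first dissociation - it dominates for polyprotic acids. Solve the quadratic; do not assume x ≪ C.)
pH = 1.31

x² + Ka₁·x − Ka₁·C = 0 with Ka₁ = 7.50e-03, C = 0.372.
x = (−Ka₁ + √(Ka₁² + 4·Ka₁·C))/2 = 4.9203e-02 M, so pH = 1.31.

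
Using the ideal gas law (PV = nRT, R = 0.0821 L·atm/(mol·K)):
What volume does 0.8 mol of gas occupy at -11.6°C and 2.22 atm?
T = -11.6°C + 273.15 = 261.55 K
V = nRT/P = (0.8 × 0.0821 × 261.55) / 2.22
V = 7.74 L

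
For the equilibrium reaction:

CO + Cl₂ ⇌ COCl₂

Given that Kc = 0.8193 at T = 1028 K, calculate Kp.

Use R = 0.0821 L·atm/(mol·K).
K_p = 0.0097

Δn = (moles gaseous products) − (moles gaseous reactants) = -1
T = 1028 K; RT = 0.0821 × 1028 = 84.3988
Kp = Kc·(RT)^Δn = 0.8193 × (84.3988)^-1 = 0.8193 × 0.0118485 = 0.0097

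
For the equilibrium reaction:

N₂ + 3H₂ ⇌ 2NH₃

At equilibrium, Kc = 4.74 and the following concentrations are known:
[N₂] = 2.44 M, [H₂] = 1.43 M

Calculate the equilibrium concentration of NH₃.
[NH₃] = 5.8155 M

Kc = ([NH₃]^2) / ([N₂] × [H₂]^3) = 4.74
[NH₃]^2 = Kc · (reactant terms)/(other product terms) = 4.74 · 7.1351 / 1 = 33.82
[NH₃] = (33.82)^(1/2) = 5.8155 M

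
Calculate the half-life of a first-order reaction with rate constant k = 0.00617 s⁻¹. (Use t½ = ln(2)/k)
112.34 s

t½ = ln(2)/k = 0.6931/0.00617 = 112.34 s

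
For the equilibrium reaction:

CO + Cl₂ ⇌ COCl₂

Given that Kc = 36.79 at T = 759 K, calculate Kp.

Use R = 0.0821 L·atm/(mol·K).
K_p = 0.5904

Δn = (moles gaseous products) − (moles gaseous reactants) = -1
T = 759 K; RT = 0.0821 × 759 = 62.3139
Kp = Kc·(RT)^Δn = 36.79 × (62.3139)^-1 = 36.79 × 0.0160478 = 0.5904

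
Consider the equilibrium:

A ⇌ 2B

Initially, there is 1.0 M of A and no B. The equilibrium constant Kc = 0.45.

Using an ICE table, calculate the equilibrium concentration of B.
[B] = 0.568 M

ICE: [A] = 1.0 − x, [B] = 2x.
Kc = (2x)²/(1.0 − x) = 0.45 ⇒ 4x² + 0.45x − 0.45 = 0.
x = (−0.45 + √(0.45² + 4·4·0.45))/(2·4) = (−0.45 + √7.4025)/8 = 0.28384.
[B] = 2x = 0.568 M.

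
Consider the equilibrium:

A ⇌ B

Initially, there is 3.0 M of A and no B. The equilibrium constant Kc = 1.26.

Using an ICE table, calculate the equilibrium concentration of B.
[B] = 1.673 M

ICE: [A] = 3.0 − x, [B] = x.
Kc = x/(3.0 − x) = 1.26 ⇒ x = 1.26·3.0/(1 + 1.26) = 3.78/2.26 = 1.673.
[B] = x = 1.673 M.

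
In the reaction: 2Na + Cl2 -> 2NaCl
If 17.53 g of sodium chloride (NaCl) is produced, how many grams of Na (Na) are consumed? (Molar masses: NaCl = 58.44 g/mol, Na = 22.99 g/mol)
Moles of NaCl = 17.53 g ÷ 58.44 g/mol = 0.299966 mol
Mole ratio: 2 mol Na / 2 mol NaCl
Moles of Na = 0.299966 × (2/2) = 0.299966 mol
Mass of Na = 0.299966 mol × 22.99 g/mol = 6.896 g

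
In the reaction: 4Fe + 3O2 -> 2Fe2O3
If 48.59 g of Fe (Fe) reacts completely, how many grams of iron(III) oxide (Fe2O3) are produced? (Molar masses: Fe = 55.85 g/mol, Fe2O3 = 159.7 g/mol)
Moles of Fe = 48.59 g ÷ 55.85 g/mol = 0.870009 mol
Mole ratio: 2 mol Fe2O3 / 4 mol Fe
Moles of Fe2O3 = 0.870009 × (2/4) = 0.435004 mol
Mass of Fe2O3 = 0.435004 mol × 159.7 g/mol = 69.47 g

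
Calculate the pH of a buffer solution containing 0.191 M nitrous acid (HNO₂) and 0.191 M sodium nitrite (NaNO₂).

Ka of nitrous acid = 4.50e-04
pH = 3.35

pKa = -log(4.50e-04) = 3.35. pH = pKa + log([A⁻]/[HA]) = 3.35 + log(0.191/0.191)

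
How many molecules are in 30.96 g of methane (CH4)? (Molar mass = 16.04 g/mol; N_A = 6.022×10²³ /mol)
Moles = 30.96 g ÷ 16.04 g/mol = 1.93017 mol
Molecules = 1.93017 mol × 6.022×10²³ /mol = 1.162e+24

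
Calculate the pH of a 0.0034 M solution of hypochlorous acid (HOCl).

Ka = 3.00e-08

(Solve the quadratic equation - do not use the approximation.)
pH = 5.00

x² + Ka×x - Ka×C = 0. Using quadratic formula: [H⁺] = 1.0085e-05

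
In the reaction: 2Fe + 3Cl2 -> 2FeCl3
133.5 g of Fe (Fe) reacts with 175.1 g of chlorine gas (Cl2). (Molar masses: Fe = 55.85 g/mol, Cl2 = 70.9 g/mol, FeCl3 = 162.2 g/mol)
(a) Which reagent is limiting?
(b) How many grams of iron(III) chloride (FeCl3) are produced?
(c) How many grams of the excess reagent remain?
(a) Cl2, (b) 267.1 g, (c) 41.55 g

Moles of Fe = 133.5 g ÷ 55.85 g/mol = 2.39033 mol
Moles of Cl2 = 175.1 g ÷ 70.9 g/mol = 2.46968 mol
Moles ÷ coefficient: Fe: 2.39033/2 = 1.195, Cl2: 2.46968/3 = 0.8232
(a) Cl2 has the smaller value, so Cl2 is the limiting reagent.
(b) Moles of FeCl3 = 2.46968 mol Cl2 × (2/3) = 1.64645 mol; mass = 1.64645 mol × 162.2 g/mol = 267.1 g
(c) Fe consumed = 2.46968 × (2/3) = 1.64645 mol; remaining = 2.39033 − 1.64645 = 0.743881 mol; mass = 0.743881 mol × 55.85 g/mol = 41.55 g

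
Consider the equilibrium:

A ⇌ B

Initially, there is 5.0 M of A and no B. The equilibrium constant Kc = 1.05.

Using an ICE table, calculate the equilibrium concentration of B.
[B] = 2.561 M

ICE: [A] = 5.0 − x, [B] = x.
Kc = x/(5.0 − x) = 1.05 ⇒ x = 1.05·5.0/(1 + 1.05) = 5.25/2.05 = 2.561.
[B] = x = 2.561 M.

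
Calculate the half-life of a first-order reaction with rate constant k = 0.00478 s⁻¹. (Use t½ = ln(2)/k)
145.01 s

t½ = ln(2)/k = 0.6931/0.00478 = 145.01 s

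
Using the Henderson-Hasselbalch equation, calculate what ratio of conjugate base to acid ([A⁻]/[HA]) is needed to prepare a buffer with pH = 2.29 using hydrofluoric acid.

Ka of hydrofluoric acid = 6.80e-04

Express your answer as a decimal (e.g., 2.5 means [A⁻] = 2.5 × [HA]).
[A⁻]/[HA] = 0.133

pKa = −log(6.80e-04) = 3.1675. pH = pKa + log([A⁻]/[HA]). 2.29 = 3.1675 + log(ratio). log(ratio) = 2.29 − 3.1675 = -0.8775. ratio = 10^(-0.8775) = 0.133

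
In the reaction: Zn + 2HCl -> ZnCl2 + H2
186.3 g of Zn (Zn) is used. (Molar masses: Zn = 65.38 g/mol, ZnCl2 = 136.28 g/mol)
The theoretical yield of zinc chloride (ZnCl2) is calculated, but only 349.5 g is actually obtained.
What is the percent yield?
Moles of Zn = 186.3 g ÷ 65.38 g/mol = 2.8495 mol
Mole ratio: 1 mol ZnCl2 / 1 mol Zn
Moles of ZnCl2 = 2.8495 × (1/1) = 2.8495 mol
Theoretical yield = 2.8495 mol × 136.28 g/mol = 388.33 g
Actual yield = 349.5 g
Percent yield = (349.5 / 388.33) × 100% = 90.0%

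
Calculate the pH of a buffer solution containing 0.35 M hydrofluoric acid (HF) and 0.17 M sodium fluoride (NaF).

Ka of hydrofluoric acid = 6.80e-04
pH = 2.85

pKa = -log(6.80e-04) = 3.17. pH = pKa + log([A⁻]/[HA]) = 3.17 + log(0.17/0.35)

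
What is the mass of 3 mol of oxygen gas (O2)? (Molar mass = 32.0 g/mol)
Mass = 3 mol × 32.0 g/mol = 96 g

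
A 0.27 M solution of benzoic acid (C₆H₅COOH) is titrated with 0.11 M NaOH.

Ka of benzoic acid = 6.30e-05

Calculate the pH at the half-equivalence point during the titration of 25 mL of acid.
pH = pKa = 4.20

At the half-equivalence point, [HA] = [A⁻], so by Henderson–Hasselbalch pH = pKa + log(1) = pKa.
pKa = −log(6.30e-05) = 4.20.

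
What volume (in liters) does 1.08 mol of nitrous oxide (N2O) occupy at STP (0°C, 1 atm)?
At STP, 1 mol of gas occupies 22.4 L
Volume = 1.08 mol × 22.4 L/mol = 24.19 L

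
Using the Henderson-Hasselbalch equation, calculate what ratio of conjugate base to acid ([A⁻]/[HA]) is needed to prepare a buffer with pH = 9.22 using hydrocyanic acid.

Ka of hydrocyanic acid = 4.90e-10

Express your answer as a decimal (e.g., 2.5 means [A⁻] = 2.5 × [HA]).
[A⁻]/[HA] = 0.813

pKa = −log(4.90e-10) = 9.3098. pH = pKa + log([A⁻]/[HA]). 9.22 = 9.3098 + log(ratio). log(ratio) = 9.22 − 9.3098 = -0.0898. ratio = 10^(-0.0898) = 0.813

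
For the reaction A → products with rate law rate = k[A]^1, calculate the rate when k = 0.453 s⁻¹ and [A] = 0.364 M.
0.1649 M/s

rate = k·[A]^1 = 0.453·(0.364)^1 = 0.453·0.364 = 0.1649 M/s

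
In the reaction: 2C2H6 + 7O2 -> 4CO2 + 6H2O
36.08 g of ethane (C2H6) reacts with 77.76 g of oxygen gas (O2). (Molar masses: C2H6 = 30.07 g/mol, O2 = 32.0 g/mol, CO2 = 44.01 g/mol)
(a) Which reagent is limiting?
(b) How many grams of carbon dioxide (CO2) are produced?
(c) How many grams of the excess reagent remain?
(a) O2, (b) 61.11 g, (c) 15.2 g

Moles of C2H6 = 36.08 g ÷ 30.07 g/mol = 1.19987 mol
Moles of O2 = 77.76 g ÷ 32.0 g/mol = 2.43 mol
Moles ÷ coefficient: C2H6: 1.19987/2 = 0.5999, O2: 2.43/7 = 0.3471
(a) O2 has the smaller value, so O2 is the limiting reagent.
(b) Moles of CO2 = 2.43 mol O2 × (4/7) = 1.38857 mol; mass = 1.38857 mol × 44.01 g/mol = 61.11 g
(c) C2H6 consumed = 2.43 × (2/7) = 0.694286 mol; remaining = 1.19987 − 0.694286 = 0.505581 mol; mass = 0.505581 mol × 30.07 g/mol = 15.2 g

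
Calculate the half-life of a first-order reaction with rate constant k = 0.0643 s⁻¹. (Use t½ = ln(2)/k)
10.78 s

t½ = ln(2)/k = 0.6931/0.0643 = 10.78 s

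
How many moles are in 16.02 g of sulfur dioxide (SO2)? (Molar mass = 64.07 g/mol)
Moles = 16.02 g ÷ 64.07 g/mol = 0.25 mol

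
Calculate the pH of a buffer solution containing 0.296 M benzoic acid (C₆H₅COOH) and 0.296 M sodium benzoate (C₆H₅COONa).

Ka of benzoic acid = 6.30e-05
pH = 4.20

pKa = -log(6.30e-05) = 4.20. pH = pKa + log([A⁻]/[HA]) = 4.20 + log(0.296/0.296)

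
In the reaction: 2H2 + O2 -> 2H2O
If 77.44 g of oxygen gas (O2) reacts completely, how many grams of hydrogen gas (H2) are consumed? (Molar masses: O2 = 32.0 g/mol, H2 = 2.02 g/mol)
Moles of O2 = 77.44 g ÷ 32.0 g/mol = 2.42 mol
Mole ratio: 2 mol H2 / 1 mol O2
Moles of H2 = 2.42 × (2/1) = 4.84 mol
Mass of H2 = 4.84 mol × 2.02 g/mol = 9.777 g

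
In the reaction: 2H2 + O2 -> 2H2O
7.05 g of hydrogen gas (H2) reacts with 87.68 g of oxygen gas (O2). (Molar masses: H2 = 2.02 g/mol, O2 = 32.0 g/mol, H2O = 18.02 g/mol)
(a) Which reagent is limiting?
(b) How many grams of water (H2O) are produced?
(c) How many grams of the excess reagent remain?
(a) H2, (b) 62.89 g, (c) 31.84 g

Moles of H2 = 7.05 g ÷ 2.02 g/mol = 3.4901 mol
Moles of O2 = 87.68 g ÷ 32.0 g/mol = 2.74 mol
Moles ÷ coefficient: H2: 3.4901/2 = 1.745, O2: 2.74/1 = 2.74
(a) H2 has the smaller value, so H2 is the limiting reagent.
(b) Moles of H2O = 3.4901 mol H2 × (2/2) = 3.4901 mol; mass = 3.4901 mol × 18.02 g/mol = 62.89 g
(c) O2 consumed = 3.4901 × (1/2) = 1.74505 mol; remaining = 2.74 − 1.74505 = 0.99495 mol; mass = 0.99495 mol × 32.0 g/mol = 31.84 g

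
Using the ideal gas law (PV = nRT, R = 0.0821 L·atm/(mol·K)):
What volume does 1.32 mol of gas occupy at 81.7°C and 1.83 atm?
T = 81.7°C + 273.15 = 354.85 K
V = nRT/P = (1.32 × 0.0821 × 354.85) / 1.83
V = 21.01 L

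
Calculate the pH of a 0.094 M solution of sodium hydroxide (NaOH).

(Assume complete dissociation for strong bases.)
pH = 12.97

[OH⁻] = 0.094 M for strong base. pOH = -log[OH⁻] = 1.03, pH = 14 - pOH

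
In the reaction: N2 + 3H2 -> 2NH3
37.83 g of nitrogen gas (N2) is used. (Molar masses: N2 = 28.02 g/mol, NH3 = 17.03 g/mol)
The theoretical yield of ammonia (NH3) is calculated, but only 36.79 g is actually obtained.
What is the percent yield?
Moles of N2 = 37.83 g ÷ 28.02 g/mol = 1.35011 mol
Mole ratio: 2 mol NH3 / 1 mol N2
Moles of NH3 = 1.35011 × (2/1) = 2.70021 mol
Theoretical yield = 2.70021 mol × 17.03 g/mol = 45.985 g
Actual yield = 36.79 g
Percent yield = (36.79 / 45.985) × 100% = 80.0%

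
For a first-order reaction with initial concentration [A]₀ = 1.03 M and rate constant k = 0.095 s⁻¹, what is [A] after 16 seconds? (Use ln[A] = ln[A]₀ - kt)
0.2253 M

ln[A] = ln[A]₀ - k·t = ln(1.03) - (0.095)·(16) = 0.0296 - 1.5200 = -1.4904
[A] = e^(-1.4904) = 0.2253 M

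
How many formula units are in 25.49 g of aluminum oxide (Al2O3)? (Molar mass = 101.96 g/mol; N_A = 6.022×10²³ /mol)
Moles = 25.49 g ÷ 101.96 g/mol = 0.25 mol
Formula units = 0.25 mol × 6.022×10²³ /mol = 1.506e+23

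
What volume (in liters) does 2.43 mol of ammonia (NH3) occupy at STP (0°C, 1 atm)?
At STP, 1 mol of gas occupies 22.4 L
Volume = 2.43 mol × 22.4 L/mol = 54.43 L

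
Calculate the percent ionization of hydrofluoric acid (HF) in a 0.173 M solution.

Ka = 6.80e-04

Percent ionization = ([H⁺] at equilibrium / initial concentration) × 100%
Percent ionization = 6.08%

Let x = [H⁺]. Ka = x²/(C - x) ⇒ x² + (6.80e-04)x - (6.80e-04)(0.173) = 0. x = 1.0512e-02. Percent = (1.0512e-02/0.173) × 100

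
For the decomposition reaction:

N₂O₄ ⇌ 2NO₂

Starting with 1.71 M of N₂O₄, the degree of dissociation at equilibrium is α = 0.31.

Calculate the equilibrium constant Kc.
K_c = 0.9526

x = α·[A]₀ = 0.31 × 1.71 = 0.5301 M dissociated.
At eq: [N₂O₄] = 1.71 − 0.5301 = 1.18 M; [NO₂] = 2x = 1.06 M.
Kc = [NO₂]²/[N₂O₄] = (1.06)²/1.18 = 0.9526.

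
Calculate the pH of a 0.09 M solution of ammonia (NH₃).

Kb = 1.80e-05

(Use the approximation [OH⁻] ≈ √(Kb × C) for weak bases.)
pH = 11.10

[OH⁻] = √(Kb × C) = √(1.80e-05 × 0.09) = 1.2728e-03. pOH = 2.90, pH = 14 - pOH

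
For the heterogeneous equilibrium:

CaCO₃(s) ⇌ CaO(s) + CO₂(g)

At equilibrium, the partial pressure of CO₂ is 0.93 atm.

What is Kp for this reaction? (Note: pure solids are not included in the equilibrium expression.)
K_p = 0.93

Solids (CaCO₃, CaO) have activity 1 and are excluded.
Kp = P(CO₂) = 0.93.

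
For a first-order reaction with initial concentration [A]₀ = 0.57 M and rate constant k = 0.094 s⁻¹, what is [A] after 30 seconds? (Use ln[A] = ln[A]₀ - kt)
0.0340 M

ln[A] = ln[A]₀ - k·t = ln(0.57) - (0.094)·(30) = -0.5621 - 2.8200 = -3.3821
[A] = e^(-3.3821) = 0.0340 M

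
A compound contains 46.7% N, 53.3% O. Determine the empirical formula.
Moles of N = 46.7 g / 14.01 g/mol = 3.333 mol
Moles of O = 53.3 g / 16.0 g/mol = 3.331 mol

Smallest moles = 3.331
Divide all by smallest:
N: 3.333 / 3.331 = 1.00
O: 3.331 / 3.331 = 1.00

Empirical formula: NO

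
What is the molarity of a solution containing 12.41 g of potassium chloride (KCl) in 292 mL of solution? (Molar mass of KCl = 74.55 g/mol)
Moles of KCl = 12.41 g ÷ 74.55 g/mol = 0.166465 mol
Volume = 292 mL = 0.292 L
Molarity = 0.166465 mol ÷ 0.292 L = 0.5701 M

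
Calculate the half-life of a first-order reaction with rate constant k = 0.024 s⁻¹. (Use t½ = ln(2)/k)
28.88 s

t½ = ln(2)/k = 0.6931/0.024 = 28.88 s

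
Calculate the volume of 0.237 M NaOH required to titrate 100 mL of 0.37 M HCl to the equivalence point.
V_{base} = 156.1 mL

At equivalence: moles acid = moles base.
moles HCl = 0.37 M × 0.1 L = 0.037 mol
V_NaOH = 0.037 mol ÷ 0.237 M = 0.1561 L = 156.1 mL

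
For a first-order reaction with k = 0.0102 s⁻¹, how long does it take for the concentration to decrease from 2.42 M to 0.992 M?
87.43 s

From ln[A] = ln[A]₀ - k·t: t = ln([A]₀/[A])/k = ln(2.42/0.992)/0.0102 = ln(2.4395)/0.0102 = 0.8918/0.0102 = 87.43 s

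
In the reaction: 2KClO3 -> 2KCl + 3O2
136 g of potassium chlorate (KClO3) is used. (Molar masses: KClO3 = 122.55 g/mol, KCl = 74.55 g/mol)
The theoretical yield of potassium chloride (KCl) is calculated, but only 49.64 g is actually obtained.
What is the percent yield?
Moles of KClO3 = 136 g ÷ 122.55 g/mol = 1.10975 mol
Mole ratio: 2 mol KCl / 2 mol KClO3
Moles of KCl = 1.10975 × (2/2) = 1.10975 mol
Theoretical yield = 1.10975 mol × 74.55 g/mol = 82.732 g
Actual yield = 49.64 g
Percent yield = (49.64 / 82.732) × 100% = 60.0%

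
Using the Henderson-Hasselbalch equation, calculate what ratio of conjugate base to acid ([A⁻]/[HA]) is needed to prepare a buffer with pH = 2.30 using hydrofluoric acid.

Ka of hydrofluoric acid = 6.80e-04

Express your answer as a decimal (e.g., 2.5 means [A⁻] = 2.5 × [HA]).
[A⁻]/[HA] = 0.136

pKa = −log(6.80e-04) = 3.1675. pH = pKa + log([A⁻]/[HA]). 2.30 = 3.1675 + log(ratio). log(ratio) = 2.30 − 3.1675 = -0.8675. ratio = 10^(-0.8675) = 0.136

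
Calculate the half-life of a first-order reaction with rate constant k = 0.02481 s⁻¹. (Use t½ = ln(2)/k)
27.94 s

t½ = ln(2)/k = 0.6931/0.02481 = 27.94 s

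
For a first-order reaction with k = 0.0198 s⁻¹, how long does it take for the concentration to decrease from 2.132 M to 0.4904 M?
74.22 s

From ln[A] = ln[A]₀ - k·t: t = ln([A]₀/[A])/k = ln(2.132/0.4904)/0.0198 = ln(4.3475)/0.0198 = 1.4696/0.0198 = 74.22 s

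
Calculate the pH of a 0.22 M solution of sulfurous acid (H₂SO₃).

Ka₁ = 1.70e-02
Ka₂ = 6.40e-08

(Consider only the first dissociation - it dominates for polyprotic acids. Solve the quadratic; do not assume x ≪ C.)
pH = 1.27

x² + Ka₁·x − Ka₁·C = 0 with Ka₁ = 1.70e-02, C = 0.22.
x = (−Ka₁ + √(Ka₁² + 4·Ka₁·C))/2 = 5.3243e-02 M, so pH = 1.27.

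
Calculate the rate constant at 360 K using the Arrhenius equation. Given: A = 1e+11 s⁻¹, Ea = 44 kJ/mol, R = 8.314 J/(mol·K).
4.13e+04 s⁻¹

k = A·exp(-Ea/(R·T)) = 1e+11·exp(-44000/(8.314·360)) = 1e+11·exp(-14.7008) = 1e+11·4.1261e-07 = 4.13e+04 s⁻¹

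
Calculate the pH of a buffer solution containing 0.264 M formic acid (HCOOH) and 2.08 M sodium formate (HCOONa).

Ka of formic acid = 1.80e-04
pH = 4.64

pKa = -log(1.80e-04) = 3.74. pH = pKa + log([A⁻]/[HA]) = 3.74 + log(2.08/0.264)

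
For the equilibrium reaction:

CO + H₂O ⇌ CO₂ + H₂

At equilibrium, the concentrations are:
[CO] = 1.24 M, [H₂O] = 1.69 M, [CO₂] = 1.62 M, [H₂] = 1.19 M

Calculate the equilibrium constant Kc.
K_c = 0.9199

Kc = ([CO₂] × [H₂]) / ([CO] × [H₂O])
   = ((1.62)·(1.19)) / ((1.24)·(1.69))
   = 1.9278 / 2.0956 = 0.9199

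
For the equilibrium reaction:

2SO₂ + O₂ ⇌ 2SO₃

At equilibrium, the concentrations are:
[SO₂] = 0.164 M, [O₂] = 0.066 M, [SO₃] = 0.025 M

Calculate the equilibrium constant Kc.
K_c = 0.3521

Kc = ([SO₃]^2) / ([SO₂]^2 × [O₂])
   = ((0.025)^2) / ((0.164)^2·(0.066))
   = 0.000625 / 0.0017751 = 0.3521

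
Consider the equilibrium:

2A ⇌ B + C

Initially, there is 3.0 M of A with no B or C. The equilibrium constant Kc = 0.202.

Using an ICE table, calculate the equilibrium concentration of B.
[B] = 0.710 M

ICE: [A] = 3.0 − 2x, [B] = [C] = x.
Kc = x²/(3.0 − 2x)² = 0.202 ⇒ √Kc = x/(3.0 − 2x).
x = √0.202·3.0/(1 + 2√0.202) = 0.44944·3.0/1.8989 = 0.71006.
[B] = x = 0.710 M.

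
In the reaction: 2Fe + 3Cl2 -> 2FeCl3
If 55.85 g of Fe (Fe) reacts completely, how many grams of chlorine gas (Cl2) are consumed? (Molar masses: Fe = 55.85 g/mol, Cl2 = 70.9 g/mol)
Moles of Fe = 55.85 g ÷ 55.85 g/mol = 1 mol
Mole ratio: 3 mol Cl2 / 2 mol Fe
Moles of Cl2 = 1 × (3/2) = 1.5 mol
Mass of Cl2 = 1.5 mol × 70.9 g/mol = 106.4 g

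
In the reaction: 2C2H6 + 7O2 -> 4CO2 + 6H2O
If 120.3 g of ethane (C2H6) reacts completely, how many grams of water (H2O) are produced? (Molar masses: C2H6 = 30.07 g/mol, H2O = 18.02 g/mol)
Moles of C2H6 = 120.3 g ÷ 30.07 g/mol = 4.00067 mol
Mole ratio: 6 mol H2O / 2 mol C2H6
Moles of H2O = 4.00067 × (6/2) = 12.002 mol
Mass of H2O = 12.002 mol × 18.02 g/mol = 216.3 g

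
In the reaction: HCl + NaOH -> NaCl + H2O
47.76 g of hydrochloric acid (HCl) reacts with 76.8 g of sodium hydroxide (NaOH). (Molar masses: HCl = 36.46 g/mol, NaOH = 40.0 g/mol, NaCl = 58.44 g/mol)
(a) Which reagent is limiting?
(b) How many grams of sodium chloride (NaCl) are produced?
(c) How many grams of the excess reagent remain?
(a) HCl, (b) 76.55 g, (c) 24.4 g

Moles of HCl = 47.76 g ÷ 36.46 g/mol = 1.30993 mol
Moles of NaOH = 76.8 g ÷ 40.0 g/mol = 1.92 mol
Moles ÷ coefficient: HCl: 1.30993/1 = 1.31, NaOH: 1.92/1 = 1.92
(a) HCl has the smaller value, so HCl is the limiting reagent.
(b) Moles of NaCl = 1.30993 mol HCl × (1/1) = 1.30993 mol; mass = 1.30993 mol × 58.44 g/mol = 76.55 g
(c) NaOH consumed = 1.30993 × (1/1) = 1.30993 mol; remaining = 1.92 − 1.30993 = 0.610071 mol; mass = 0.610071 mol × 40.0 g/mol = 24.4 g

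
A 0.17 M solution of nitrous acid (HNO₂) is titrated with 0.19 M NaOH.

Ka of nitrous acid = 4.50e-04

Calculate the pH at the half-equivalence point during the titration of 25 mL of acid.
pH = pKa = 3.35

At the half-equivalence point, [HA] = [A⁻], so by Henderson–Hasselbalch pH = pKa + log(1) = pKa.
pKa = −log(4.50e-04) = 3.35.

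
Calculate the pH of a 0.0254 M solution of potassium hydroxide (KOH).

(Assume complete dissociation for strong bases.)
pH = 12.40

[OH⁻] = 0.0254 M for strong base. pOH = -log[OH⁻] = 1.60, pH = 14 - pOH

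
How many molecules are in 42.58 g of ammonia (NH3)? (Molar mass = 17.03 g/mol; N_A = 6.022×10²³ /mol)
Moles = 42.58 g ÷ 17.03 g/mol = 2.50029 mol
Molecules = 2.50029 mol × 6.022×10²³ /mol = 1.506e+24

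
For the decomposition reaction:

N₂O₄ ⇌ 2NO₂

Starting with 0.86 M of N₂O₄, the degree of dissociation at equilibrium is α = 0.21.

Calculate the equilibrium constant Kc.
K_c = 0.1920

x = α·[A]₀ = 0.21 × 0.86 = 0.1806 M dissociated.
At eq: [N₂O₄] = 0.86 − 0.1806 = 0.6794 M; [NO₂] = 2x = 0.3612 M.
Kc = [NO₂]²/[N₂O₄] = (0.3612)²/0.6794 = 0.192.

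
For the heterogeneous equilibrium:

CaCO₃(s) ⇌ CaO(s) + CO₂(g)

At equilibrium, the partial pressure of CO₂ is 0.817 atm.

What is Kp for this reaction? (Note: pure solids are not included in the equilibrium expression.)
K_p = 0.817

Solids (CaCO₃, CaO) have activity 1 and are excluded.
Kp = P(CO₂) = 0.817.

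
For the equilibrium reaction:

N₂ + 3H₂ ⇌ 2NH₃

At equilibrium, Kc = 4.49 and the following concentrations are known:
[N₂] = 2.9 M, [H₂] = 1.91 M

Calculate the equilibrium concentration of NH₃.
[NH₃] = 9.5252 M

Kc = ([NH₃]^2) / ([N₂] × [H₂]^3) = 4.49
[NH₃]^2 = Kc · (reactant terms)/(other product terms) = 4.49 · 20.207 / 1 = 90.729
[NH₃] = (90.729)^(1/2) = 9.5252 M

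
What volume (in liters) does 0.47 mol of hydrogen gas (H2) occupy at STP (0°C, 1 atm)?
At STP, 1 mol of gas occupies 22.4 L
Volume = 0.47 mol × 22.4 L/mol = 10.53 L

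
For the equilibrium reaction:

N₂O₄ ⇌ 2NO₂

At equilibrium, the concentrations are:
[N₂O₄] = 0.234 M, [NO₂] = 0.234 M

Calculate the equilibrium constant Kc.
K_c = 0.2340

Kc = ([NO₂]^2) / ([N₂O₄])
   = ((0.234)^2) / ((0.234))
   = 0.054756 / 0.234 = 0.2340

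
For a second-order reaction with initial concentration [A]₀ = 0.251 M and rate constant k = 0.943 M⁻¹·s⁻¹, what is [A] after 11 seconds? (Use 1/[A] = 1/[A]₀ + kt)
0.0697 M

1/[A] = 1/[A]₀ + k·t = 1/0.251 + (0.943)·(11) = 3.9841 + 10.3730 = 14.3571
[A] = 1/14.3571 = 0.0697 M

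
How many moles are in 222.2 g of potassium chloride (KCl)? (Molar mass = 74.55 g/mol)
Moles = 222.2 g ÷ 74.55 g/mol = 2.981 mol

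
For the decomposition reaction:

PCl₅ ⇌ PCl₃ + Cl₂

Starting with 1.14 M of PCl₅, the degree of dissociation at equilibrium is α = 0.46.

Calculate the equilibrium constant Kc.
K_c = 0.4467

x = α·[A]₀ = 0.46 × 1.14 = 0.5244 M dissociated.
At eq: [PCl₅] = 1.14 − 0.5244 = 0.6156 M; [PCl₃] = [Cl₂] = x = 0.5244 M.
Kc = [PCl₃][Cl₂]/[PCl₅] = (0.5244)²/0.6156 = 0.4467.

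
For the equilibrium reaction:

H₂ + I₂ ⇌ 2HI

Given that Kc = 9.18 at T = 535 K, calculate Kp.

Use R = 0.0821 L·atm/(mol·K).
K_p = 9.1800

Δn = (moles gaseous products) − (moles gaseous reactants) = 0
T = 535 K; RT = 0.0821 × 535 = 43.9235
Kp = Kc·(RT)^Δn = 9.18 × (43.9235)^0 = 9.18 × 1 = 9.1800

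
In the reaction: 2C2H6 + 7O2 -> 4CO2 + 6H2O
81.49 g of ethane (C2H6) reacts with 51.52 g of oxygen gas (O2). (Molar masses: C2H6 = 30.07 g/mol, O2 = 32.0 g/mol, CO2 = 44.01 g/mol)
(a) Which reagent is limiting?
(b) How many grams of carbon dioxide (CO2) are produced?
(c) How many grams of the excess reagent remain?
(a) O2, (b) 40.49 g, (c) 67.66 g

Moles of C2H6 = 81.49 g ÷ 30.07 g/mol = 2.71001 mol
Moles of O2 = 51.52 g ÷ 32.0 g/mol = 1.61 mol
Moles ÷ coefficient: C2H6: 2.71001/2 = 1.355, O2: 1.61/7 = 0.23
(a) O2 has the smaller value, so O2 is the limiting reagent.
(b) Moles of CO2 = 1.61 mol O2 × (4/7) = 0.92 mol; mass = 0.92 mol × 44.01 g/mol = 40.49 g
(c) C2H6 consumed = 1.61 × (2/7) = 0.46 mol; remaining = 2.71001 − 0.46 = 2.25001 mol; mass = 2.25001 mol × 30.07 g/mol = 67.66 g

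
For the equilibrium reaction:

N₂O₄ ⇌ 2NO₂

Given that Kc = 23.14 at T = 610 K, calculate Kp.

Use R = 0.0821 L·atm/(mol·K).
K_p = 1.16e+03

Δn = (moles gaseous products) − (moles gaseous reactants) = 1
T = 610 K; RT = 0.0821 × 610 = 50.081
Kp = Kc·(RT)^Δn = 23.14 × (50.081)^1 = 23.14 × 50.081 = 1.16e+03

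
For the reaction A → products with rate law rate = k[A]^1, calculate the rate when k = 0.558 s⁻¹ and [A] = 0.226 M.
0.1261 M/s

rate = k·[A]^1 = 0.558·(0.226)^1 = 0.558·0.226 = 0.1261 M/s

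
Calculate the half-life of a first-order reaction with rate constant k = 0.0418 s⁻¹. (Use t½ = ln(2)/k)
16.58 s

t½ = ln(2)/k = 0.6931/0.0418 = 16.58 s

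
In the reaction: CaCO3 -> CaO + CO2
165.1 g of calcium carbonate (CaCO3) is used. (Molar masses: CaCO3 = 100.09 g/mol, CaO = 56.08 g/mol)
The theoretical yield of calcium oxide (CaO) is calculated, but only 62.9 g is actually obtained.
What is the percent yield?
Moles of CaCO3 = 165.1 g ÷ 100.09 g/mol = 1.64952 mol
Mole ratio: 1 mol CaO / 1 mol CaCO3
Moles of CaO = 1.64952 × (1/1) = 1.64952 mol
Theoretical yield = 1.64952 mol × 56.08 g/mol = 92.505 g
Actual yield = 62.9 g
Percent yield = (62.9 / 92.505) × 100% = 68.0%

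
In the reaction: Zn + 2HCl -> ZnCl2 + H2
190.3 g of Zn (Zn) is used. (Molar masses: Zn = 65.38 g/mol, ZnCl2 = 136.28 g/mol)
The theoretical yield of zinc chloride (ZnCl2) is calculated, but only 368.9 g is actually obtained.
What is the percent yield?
Moles of Zn = 190.3 g ÷ 65.38 g/mol = 2.91068 mol
Mole ratio: 1 mol ZnCl2 / 1 mol Zn
Moles of ZnCl2 = 2.91068 × (1/1) = 2.91068 mol
Theoretical yield = 2.91068 mol × 136.28 g/mol = 396.67 g
Actual yield = 368.9 g
Percent yield = (368.9 / 396.67) × 100% = 93.0%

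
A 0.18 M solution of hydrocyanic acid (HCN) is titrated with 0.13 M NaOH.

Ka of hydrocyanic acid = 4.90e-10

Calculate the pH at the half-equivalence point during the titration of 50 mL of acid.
pH = pKa = 9.31

At the half-equivalence point, [HA] = [A⁻], so by Henderson–Hasselbalch pH = pKa + log(1) = pKa.
pKa = −log(4.90e-10) = 9.31.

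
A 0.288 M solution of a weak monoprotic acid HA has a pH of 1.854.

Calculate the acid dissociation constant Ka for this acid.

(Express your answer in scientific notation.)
K_a = 7.15e-04

[H⁺] = 10^(−pH) = 10^(−1.854) = 1.400e-02 M. For HA ⇌ H⁺ + A⁻, Ka = x²/(C − x) = (1.400e-02)²/(0.288 − 1.400e-02) = 7.15e-04.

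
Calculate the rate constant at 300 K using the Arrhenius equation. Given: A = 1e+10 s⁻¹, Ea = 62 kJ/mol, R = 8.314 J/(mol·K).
1.60e-01 s⁻¹

k = A·exp(-Ea/(R·T)) = 1e+10·exp(-62000/(8.314·300)) = 1e+10·exp(-24.8577) = 1e+10·1.6012e-11 = 1.60e-01 s⁻¹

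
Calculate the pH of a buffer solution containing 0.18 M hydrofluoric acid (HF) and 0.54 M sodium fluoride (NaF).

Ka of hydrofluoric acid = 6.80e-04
pH = 3.64

pKa = -log(6.80e-04) = 3.17. pH = pKa + log([A⁻]/[HA]) = 3.17 + log(0.54/0.18)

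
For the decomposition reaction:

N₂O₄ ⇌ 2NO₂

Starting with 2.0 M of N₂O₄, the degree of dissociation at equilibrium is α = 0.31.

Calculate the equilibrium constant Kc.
K_c = 1.1142

x = α·[A]₀ = 0.31 × 2.0 = 0.62 M dissociated.
At eq: [N₂O₄] = 2.0 − 0.62 = 1.38 M; [NO₂] = 2x = 1.24 M.
Kc = [NO₂]²/[N₂O₄] = (1.24)²/1.38 = 1.114.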